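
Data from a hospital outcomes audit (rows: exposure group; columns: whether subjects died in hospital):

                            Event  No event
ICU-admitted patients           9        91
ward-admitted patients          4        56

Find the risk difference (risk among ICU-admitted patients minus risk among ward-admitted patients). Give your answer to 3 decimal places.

0.023

risk, ICU-admitted patients = 9/100 = 0.0900
risk, ward-admitted patients = 4/60 = 0.0667
risk difference = 0.0900 − 0.0667 = 0.023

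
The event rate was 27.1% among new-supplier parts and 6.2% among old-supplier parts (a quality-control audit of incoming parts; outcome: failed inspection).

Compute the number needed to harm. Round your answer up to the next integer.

NNH: 5

absolute risk difference = 0.209000
1 / 0.209000 = 4.785 → round up → 5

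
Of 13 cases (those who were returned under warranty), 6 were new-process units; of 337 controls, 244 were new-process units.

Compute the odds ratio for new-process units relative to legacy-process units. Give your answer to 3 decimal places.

OR = (6 × 93) / (244 × 7) = 558/1708 ≈ 0.327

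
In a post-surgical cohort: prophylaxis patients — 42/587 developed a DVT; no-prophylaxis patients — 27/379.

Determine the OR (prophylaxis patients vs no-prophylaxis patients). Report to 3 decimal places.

OR = (42 × 352) / (545 × 27) = 14784/14715 ≈ 1.005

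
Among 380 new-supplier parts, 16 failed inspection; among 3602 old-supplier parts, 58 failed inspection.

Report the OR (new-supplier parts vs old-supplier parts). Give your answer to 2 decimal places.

OR = (16 × 3544) / (364 × 58) = 56704/21112 ≈ 2.69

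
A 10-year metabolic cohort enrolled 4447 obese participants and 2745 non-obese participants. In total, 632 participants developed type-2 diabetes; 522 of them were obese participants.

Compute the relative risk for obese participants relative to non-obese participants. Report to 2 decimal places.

obese participants without the outcome: 4447 − 522 = 3925
non-obese participants with the outcome: 632 − 522 = 110
non-obese participants without the outcome: 2745 − 110 = 2635
risk, obese participants = 522/4447 = 0.11738
risk, non-obese participants = 110/2745 = 0.04007
RR = 0.11738 / 0.04007 = 2.93

RR ≈ 2.93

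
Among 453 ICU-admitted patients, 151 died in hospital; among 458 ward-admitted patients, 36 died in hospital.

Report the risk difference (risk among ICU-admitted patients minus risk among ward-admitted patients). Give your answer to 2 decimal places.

risk, ICU-admitted patients = 151/453 = 0.3333
risk, ward-admitted patients = 36/458 = 0.0786
risk difference = 0.3333 − 0.0786 = 0.25

0.25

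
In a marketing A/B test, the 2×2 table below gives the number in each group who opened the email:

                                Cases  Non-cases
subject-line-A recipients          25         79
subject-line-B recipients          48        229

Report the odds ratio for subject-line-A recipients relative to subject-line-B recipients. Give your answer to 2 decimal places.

OR = (25 × 229) / (79 × 48) = 5725/3792 ≈ 1.51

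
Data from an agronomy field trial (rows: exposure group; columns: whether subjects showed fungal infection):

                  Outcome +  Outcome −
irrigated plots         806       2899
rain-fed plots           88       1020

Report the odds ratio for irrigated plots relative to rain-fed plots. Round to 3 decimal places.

OR = (806 × 1020) / (2899 × 88) = 822120/255112 ≈ 3.223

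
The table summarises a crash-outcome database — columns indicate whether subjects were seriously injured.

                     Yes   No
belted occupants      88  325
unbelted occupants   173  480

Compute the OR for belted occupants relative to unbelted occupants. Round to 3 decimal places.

OR = (88 × 480) / (325 × 173) = 42240/56225 ≈ 0.751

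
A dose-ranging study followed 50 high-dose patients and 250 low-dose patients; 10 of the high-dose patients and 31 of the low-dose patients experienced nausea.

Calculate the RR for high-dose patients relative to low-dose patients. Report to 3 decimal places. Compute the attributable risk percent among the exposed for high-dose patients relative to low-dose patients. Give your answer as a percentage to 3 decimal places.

risk, high-dose patients = 10/50 = 0.2000
risk, low-dose patients = 31/250 = 0.1240
RR = 0.2000 / 0.1240 = 1.613
AR% = (0.2000 − 0.1240) / 0.2000 = 0.3800 → 38.000%

RR = 1.613; AR% = 38.000%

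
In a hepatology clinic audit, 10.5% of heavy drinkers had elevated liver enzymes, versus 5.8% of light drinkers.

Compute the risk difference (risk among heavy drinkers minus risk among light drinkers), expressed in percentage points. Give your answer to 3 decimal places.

RD = 4.700

risk difference = 0.1050 − 0.0580 = 0.0470 → 4.700 percentage points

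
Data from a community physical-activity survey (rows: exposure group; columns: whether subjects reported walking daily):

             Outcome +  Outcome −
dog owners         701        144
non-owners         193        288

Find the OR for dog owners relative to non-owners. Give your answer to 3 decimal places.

OR = (701 × 288) / (144 × 193) = 201888/27792 ≈ 7.264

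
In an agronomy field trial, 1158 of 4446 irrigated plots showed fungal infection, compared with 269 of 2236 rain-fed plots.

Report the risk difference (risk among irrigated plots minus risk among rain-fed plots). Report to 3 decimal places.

risk, irrigated plots = 1158/4446 = 0.2605
risk, rain-fed plots = 269/2236 = 0.1203
risk difference = 0.2605 − 0.1203 = 0.140

RD = 0.140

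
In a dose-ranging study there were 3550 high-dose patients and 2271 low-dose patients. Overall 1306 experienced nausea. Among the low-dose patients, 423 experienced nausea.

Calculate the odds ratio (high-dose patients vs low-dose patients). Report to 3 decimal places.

1.446

high-dose patients with the outcome: 1306 − 423 = 883
high-dose patients without the outcome: 3550 − 883 = 2667
low-dose patients without the outcome: 2271 − 423 = 1848
odds, high-dose patients = 883/2667 = 0.3311
odds, low-dose patients = 423/1848 = 0.2289
OR = 0.3311 / 0.2289 = 1.446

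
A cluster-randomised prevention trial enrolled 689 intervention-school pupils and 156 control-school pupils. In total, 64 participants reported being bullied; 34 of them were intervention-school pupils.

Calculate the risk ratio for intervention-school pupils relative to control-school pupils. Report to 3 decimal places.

intervention-school pupils without the outcome: 689 − 34 = 655
control-school pupils with the outcome: 64 − 34 = 30
control-school pupils without the outcome: 156 − 30 = 126
risk, intervention-school pupils = 34/689 = 0.04935
risk, control-school pupils = 30/156 = 0.19231
RR = 0.04935 / 0.19231 = 0.257

RR: 0.257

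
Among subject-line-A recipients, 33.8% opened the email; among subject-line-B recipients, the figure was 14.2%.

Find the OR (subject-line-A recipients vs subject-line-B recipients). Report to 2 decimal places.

3.09

odds, subject-line-A recipients = 0.3380/0.6620 = 0.5106
odds, subject-line-B recipients = 0.1420/0.8580 = 0.1655
OR = 0.5106 / 0.1655 = 3.09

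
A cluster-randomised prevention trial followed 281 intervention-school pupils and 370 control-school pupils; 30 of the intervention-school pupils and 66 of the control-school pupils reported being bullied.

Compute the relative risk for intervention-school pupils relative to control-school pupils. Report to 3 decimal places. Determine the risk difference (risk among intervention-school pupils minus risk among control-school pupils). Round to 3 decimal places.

risk, intervention-school pupils = 30/281 = 0.1068
risk, control-school pupils = 66/370 = 0.1784
RR = 0.1068 / 0.1784 = 0.599
risk difference = 0.1068 − 0.1784 = -0.072

RR = 0.599; RD = -0.072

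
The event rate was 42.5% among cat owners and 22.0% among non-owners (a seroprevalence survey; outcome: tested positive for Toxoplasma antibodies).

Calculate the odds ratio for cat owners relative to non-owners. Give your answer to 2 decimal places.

odds, cat owners = 0.4250/0.5750 = 0.7391
odds, non-owners = 0.2200/0.7800 = 0.2821
OR = 0.7391 / 0.2821 = 2.62

2.62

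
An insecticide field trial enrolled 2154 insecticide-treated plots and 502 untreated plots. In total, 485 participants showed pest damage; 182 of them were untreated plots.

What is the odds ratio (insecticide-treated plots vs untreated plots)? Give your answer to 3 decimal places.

insecticide-treated plots with the outcome: 485 − 182 = 303
insecticide-treated plots without the outcome: 2154 − 303 = 1851
untreated plots without the outcome: 502 − 182 = 320
odds, insecticide-treated plots = 303/1851 = 0.1637
odds, untreated plots = 182/320 = 0.5687
OR = 0.1637 / 0.5687 = 0.288

OR = 0.288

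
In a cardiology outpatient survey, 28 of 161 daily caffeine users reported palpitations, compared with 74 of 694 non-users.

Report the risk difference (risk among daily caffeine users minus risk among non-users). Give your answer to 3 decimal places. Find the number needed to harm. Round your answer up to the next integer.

risk, daily caffeine users = 28/161 = 0.1739
risk, non-users = 74/694 = 0.1066
risk difference = 0.1739 − 0.1066 = 0.067
absolute risk difference = 0.067285
1 / 0.067285 = 14.862 → round up → 15

RD = 0.067; NNH = 15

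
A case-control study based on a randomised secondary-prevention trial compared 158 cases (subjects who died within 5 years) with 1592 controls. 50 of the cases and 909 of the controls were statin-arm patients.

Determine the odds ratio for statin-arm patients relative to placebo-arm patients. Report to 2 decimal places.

0.35

odds, statin-arm patients = 50/909 = 0.0550
odds, placebo-arm patients = 108/683 = 0.1581
OR = 0.0550 / 0.1581 = 0.35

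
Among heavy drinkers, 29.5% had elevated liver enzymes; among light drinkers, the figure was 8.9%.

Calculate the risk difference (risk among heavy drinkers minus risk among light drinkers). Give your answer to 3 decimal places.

risk difference = 0.2950 − 0.0890 = 0.206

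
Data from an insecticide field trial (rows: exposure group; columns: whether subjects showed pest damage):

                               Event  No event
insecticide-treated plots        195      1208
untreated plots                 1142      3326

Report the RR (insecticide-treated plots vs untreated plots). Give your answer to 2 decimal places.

RR ≈ 0.54

risk, insecticide-treated plots = 195/1403 = 0.1390
risk, untreated plots = 1142/4468 = 0.2556
RR = 0.1390 / 0.2556 = 0.54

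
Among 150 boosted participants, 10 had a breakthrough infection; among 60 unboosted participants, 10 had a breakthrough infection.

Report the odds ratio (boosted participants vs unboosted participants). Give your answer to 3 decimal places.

odds, boosted participants = 10/140 = 0.0714
odds, unboosted participants = 10/50 = 0.2000
OR = 0.0714 / 0.2000 = 0.357

0.357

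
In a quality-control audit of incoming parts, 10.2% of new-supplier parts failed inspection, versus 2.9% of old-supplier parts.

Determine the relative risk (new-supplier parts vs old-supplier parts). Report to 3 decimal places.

RR = 0.10200 / 0.02900 = 3.517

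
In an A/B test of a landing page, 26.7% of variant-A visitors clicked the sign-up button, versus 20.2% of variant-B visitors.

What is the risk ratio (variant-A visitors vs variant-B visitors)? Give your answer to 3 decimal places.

RR = 0.2670 / 0.2020 = 1.322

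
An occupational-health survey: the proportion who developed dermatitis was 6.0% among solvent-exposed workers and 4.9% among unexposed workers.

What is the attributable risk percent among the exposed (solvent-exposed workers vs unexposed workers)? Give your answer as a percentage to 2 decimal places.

AR% = (0.06000 − 0.04900) / 0.06000 = 0.1833 → 18.33%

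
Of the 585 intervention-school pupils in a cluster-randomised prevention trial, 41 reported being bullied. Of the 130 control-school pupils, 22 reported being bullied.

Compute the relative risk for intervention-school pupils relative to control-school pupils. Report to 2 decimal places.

risk, intervention-school pupils = 41/585 = 0.0701
risk, control-school pupils = 22/130 = 0.1692
RR = 0.0701 / 0.1692 = 0.41

RR = 0.41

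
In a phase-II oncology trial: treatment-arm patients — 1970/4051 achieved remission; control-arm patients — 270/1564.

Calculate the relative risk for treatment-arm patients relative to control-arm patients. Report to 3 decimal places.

risk, treatment-arm patients = 1970/4051 = 0.4863
risk, control-arm patients = 270/1564 = 0.1726
RR = 0.4863 / 0.1726 = 2.817

2.817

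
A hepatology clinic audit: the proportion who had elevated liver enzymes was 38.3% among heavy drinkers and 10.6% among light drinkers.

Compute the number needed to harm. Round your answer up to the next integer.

4

absolute risk difference = 0.277000
1 / 0.277000 = 3.610 → round up → 4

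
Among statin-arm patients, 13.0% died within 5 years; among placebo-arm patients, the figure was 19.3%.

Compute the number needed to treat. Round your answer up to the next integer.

absolute risk difference = 0.063000
1 / 0.063000 = 15.873 → round up → 16

NNT ≈ 16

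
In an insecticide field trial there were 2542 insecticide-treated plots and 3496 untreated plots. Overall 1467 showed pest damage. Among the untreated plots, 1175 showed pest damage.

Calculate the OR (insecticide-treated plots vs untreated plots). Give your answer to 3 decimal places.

OR: 0.256

insecticide-treated plots with the outcome: 1467 − 1175 = 292
insecticide-treated plots without the outcome: 2542 − 292 = 2250
untreated plots without the outcome: 3496 − 1175 = 2321
odds, insecticide-treated plots = 292/2250 = 0.1298
odds, untreated plots = 1175/2321 = 0.5062
OR = 0.1298 / 0.5062 = 0.256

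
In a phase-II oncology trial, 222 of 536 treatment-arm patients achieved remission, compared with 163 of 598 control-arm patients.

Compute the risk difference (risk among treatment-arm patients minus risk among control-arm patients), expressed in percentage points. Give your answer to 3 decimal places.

risk, treatment-arm patients = 222/536 = 0.4142
risk, control-arm patients = 163/598 = 0.2726
risk difference = 0.4142 − 0.2726 = 0.1416 → 14.160 percentage points

14.160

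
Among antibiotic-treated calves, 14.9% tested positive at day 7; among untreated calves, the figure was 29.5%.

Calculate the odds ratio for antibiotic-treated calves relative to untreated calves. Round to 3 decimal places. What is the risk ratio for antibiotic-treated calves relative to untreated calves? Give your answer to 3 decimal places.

OR = 0.418; RR = 0.505

odds, antibiotic-treated calves = 0.1490/0.8510 = 0.1751
odds, untreated calves = 0.2950/0.7050 = 0.4184
OR = 0.1751 / 0.4184 = 0.418
RR = 0.1490 / 0.2950 = 0.505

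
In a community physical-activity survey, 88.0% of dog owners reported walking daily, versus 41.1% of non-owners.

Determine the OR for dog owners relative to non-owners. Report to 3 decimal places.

odds, dog owners = 0.8800/0.1200 = 7.3333
odds, non-owners = 0.4110/0.5890 = 0.6978
OR = 7.3333 / 0.6978 = 10.509

10.509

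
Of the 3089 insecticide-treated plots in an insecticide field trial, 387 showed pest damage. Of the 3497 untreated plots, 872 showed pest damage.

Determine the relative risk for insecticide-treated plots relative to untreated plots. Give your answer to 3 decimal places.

risk, insecticide-treated plots = 387/3089 = 0.1253
risk, untreated plots = 872/3497 = 0.2494
RR = 0.1253 / 0.2494 = 0.502

RR: 0.502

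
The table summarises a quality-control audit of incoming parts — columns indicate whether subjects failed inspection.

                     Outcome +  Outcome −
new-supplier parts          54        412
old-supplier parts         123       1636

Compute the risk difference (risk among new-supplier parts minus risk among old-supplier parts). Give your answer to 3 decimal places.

RD ≈ 0.046

risk, new-supplier parts = 54/466 = 0.1159
risk, old-supplier parts = 123/1759 = 0.0699
risk difference = 0.1159 − 0.0699 = 0.046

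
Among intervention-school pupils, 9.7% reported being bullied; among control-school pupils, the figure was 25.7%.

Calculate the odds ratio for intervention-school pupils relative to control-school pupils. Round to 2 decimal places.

odds, intervention-school pupils = 0.0970/0.9030 = 0.1074
odds, control-school pupils = 0.2570/0.7430 = 0.3459
OR = 0.1074 / 0.3459 = 0.31

0.31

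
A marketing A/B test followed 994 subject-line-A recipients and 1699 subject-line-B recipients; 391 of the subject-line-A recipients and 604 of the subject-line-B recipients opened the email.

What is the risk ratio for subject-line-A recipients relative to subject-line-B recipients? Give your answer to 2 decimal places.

risk, subject-line-A recipients = 391/994 = 0.3934
risk, subject-line-B recipients = 604/1699 = 0.3555
RR = 0.3934 / 0.3555 = 1.11

RR = 1.11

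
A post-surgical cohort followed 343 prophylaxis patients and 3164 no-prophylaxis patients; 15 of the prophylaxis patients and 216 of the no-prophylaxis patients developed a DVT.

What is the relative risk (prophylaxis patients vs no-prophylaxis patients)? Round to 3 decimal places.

RR = 0.641

risk, prophylaxis patients = 15/343 = 0.04373
risk, no-prophylaxis patients = 216/3164 = 0.06827
RR = 0.04373 / 0.06827 = 0.641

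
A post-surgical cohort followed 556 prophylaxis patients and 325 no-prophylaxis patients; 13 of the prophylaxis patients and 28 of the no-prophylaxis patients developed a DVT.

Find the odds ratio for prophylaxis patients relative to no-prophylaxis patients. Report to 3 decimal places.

OR = (13 × 297) / (543 × 28) = 3861/15204 ≈ 0.254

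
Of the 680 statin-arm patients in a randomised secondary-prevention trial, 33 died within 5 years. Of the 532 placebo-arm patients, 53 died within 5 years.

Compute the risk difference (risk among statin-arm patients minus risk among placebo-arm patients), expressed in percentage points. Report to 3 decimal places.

risk, statin-arm patients = 33/680 = 0.04853
risk, placebo-arm patients = 53/532 = 0.09962
risk difference = 0.04853 − 0.09962 = -0.05109 → -5.109 percentage points

RD = -5.109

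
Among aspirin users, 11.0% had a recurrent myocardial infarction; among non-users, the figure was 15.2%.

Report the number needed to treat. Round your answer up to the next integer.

NNT ≈ 24

absolute risk difference = 0.042000
1 / 0.042000 = 23.810 → round up → 24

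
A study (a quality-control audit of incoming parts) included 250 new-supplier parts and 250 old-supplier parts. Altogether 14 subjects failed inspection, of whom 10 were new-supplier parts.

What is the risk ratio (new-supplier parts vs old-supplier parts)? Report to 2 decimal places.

new-supplier parts without the outcome: 250 − 10 = 240
old-supplier parts with the outcome: 14 − 10 = 4
old-supplier parts without the outcome: 250 − 4 = 246
risk, new-supplier parts = 10/250 = 0.04000
risk, old-supplier parts = 4/250 = 0.01600
RR = 0.04000 / 0.01600 = 2.50

RR ≈ 2.50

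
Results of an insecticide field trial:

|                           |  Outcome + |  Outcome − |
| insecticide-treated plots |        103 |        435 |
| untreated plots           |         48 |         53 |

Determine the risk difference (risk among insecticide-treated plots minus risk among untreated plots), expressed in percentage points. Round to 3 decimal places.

RD = -28.380

risk, insecticide-treated plots = 103/538 = 0.1914
risk, untreated plots = 48/101 = 0.4752
risk difference = 0.1914 − 0.4752 = -0.2838 → -28.380 percentage points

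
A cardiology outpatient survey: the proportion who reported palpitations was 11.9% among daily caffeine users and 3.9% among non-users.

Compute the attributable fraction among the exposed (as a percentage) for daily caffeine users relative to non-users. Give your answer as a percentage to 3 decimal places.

AR% = (0.11900 − 0.03900) / 0.11900 = 0.6723 → 67.227%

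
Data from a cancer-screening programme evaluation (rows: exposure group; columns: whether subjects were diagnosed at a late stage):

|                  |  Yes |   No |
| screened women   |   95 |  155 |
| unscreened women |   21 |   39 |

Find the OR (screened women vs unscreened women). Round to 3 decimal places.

OR = (95 × 39) / (155 × 21) = 3705/3255 ≈ 1.138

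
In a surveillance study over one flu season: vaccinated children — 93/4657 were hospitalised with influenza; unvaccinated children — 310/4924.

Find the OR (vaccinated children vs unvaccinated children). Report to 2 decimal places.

OR = (93 × 4614) / (4564 × 310) = 429102/1414840 ≈ 0.30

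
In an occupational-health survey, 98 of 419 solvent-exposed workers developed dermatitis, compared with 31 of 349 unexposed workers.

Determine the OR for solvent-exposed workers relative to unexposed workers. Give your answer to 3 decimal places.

OR = (98 × 318) / (321 × 31) = 31164/9951 ≈ 3.132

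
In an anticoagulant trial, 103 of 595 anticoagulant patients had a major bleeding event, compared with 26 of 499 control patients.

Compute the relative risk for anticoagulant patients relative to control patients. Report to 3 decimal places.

risk, anticoagulant patients = 103/595 = 0.1731
risk, control patients = 26/499 = 0.0521
RR = 0.1731 / 0.0521 = 3.322

RR: 3.322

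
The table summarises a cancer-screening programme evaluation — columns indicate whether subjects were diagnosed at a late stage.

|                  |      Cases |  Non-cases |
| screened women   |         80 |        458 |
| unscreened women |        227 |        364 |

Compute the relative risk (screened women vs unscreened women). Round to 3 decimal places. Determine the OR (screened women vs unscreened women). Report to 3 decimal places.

RR = 0.387; OR = 0.280

risk, screened women = 80/538 = 0.1487
risk, unscreened women = 227/591 = 0.3841
RR = 0.1487 / 0.3841 = 0.387
odds, screened women = 80/458 = 0.1747
odds, unscreened women = 227/364 = 0.6236
OR = 0.1747 / 0.6236 = 0.280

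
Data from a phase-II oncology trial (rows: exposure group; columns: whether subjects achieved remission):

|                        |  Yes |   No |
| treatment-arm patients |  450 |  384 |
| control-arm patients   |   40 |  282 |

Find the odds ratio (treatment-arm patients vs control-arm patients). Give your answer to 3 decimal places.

OR = (450 × 282) / (384 × 40) = 126900/15360 ≈ 8.262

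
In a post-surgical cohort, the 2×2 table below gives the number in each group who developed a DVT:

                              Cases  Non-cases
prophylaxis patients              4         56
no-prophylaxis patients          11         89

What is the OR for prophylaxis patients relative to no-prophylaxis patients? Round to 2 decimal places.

0.58

odds, prophylaxis patients = 4/56 = 0.0714
odds, no-prophylaxis patients = 11/89 = 0.1236
OR = 0.0714 / 0.1236 = 0.58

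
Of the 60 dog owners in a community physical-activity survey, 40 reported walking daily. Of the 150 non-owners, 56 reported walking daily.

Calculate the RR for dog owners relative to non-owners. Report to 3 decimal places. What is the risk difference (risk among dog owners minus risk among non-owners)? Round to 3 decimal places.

risk, dog owners = 40/60 = 0.6667
risk, non-owners = 56/150 = 0.3733
RR = 0.6667 / 0.3733 = 1.786
risk difference = 0.6667 − 0.3733 = 0.293

RR = 1.786; RD = 0.293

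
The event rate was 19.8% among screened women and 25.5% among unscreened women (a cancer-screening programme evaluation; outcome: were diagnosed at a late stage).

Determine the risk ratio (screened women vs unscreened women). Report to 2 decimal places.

RR = 0.1980 / 0.2550 = 0.78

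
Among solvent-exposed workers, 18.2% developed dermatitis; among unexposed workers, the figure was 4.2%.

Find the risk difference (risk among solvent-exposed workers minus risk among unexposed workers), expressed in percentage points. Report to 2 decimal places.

14.00

risk difference = 0.18200 − 0.04200 = 0.14000 → 14.00 percentage points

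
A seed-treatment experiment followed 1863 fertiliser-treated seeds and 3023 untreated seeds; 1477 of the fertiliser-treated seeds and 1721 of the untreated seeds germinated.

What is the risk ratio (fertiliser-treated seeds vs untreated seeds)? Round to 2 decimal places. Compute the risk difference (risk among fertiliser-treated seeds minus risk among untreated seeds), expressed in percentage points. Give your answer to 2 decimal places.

risk, fertiliser-treated seeds = 1477/1863 = 0.7928
risk, untreated seeds = 1721/3023 = 0.5693
RR = 0.7928 / 0.5693 = 1.39
risk difference = 0.7928 − 0.5693 = 0.2235 → 22.35 percentage points

RR = 1.39; RD = 22.35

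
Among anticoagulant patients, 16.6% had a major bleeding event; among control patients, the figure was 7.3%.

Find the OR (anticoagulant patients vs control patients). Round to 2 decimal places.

OR ≈ 2.53

odds, anticoagulant patients = 0.1660/0.8340 = 0.1990
odds, control patients = 0.0730/0.9270 = 0.0787
OR = 0.1990 / 0.0787 = 2.53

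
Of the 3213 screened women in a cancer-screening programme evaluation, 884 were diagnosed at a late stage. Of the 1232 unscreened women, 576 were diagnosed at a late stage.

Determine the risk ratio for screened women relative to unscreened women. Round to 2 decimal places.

RR = 0.59

risk, screened women = 884/3213 = 0.2751
risk, unscreened women = 576/1232 = 0.4675
RR = 0.2751 / 0.4675 = 0.59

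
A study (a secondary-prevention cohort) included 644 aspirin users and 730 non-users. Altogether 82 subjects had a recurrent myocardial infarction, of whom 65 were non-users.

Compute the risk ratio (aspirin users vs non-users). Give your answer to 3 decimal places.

RR = 0.296

aspirin users with the outcome: 82 − 65 = 17
aspirin users without the outcome: 644 − 17 = 627
non-users without the outcome: 730 − 65 = 665
risk, aspirin users = 17/644 = 0.02640
risk, non-users = 65/730 = 0.08904
RR = 0.02640 / 0.08904 = 0.296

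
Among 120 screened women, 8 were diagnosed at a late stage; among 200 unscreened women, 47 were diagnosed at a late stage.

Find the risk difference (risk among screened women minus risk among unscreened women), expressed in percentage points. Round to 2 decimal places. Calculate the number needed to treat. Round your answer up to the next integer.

risk, screened women = 8/120 = 0.0667
risk, unscreened women = 47/200 = 0.2350
risk difference = 0.0667 − 0.2350 = -0.1683 → -16.83 percentage points
absolute risk difference = 0.168333
1 / 0.168333 = 5.941 → round up → 6

RD = -16.83; NNT = 6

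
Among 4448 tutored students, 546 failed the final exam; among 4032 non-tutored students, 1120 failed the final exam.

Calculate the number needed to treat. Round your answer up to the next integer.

risk, tutored students = 546/4448 = 0.122752
risk, non-tutored students = 1120/4032 = 0.277778
absolute risk difference = 0.155026
1 / 0.155026 = 6.451 → round up → 7

7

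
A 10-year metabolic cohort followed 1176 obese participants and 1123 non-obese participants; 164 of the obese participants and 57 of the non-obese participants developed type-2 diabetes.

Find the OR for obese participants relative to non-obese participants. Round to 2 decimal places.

OR = (164 × 1066) / (1012 × 57) = 174824/57684 ≈ 3.03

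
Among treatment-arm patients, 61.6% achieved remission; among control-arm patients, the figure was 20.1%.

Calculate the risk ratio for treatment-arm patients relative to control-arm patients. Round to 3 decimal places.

RR = 0.6160 / 0.2010 = 3.065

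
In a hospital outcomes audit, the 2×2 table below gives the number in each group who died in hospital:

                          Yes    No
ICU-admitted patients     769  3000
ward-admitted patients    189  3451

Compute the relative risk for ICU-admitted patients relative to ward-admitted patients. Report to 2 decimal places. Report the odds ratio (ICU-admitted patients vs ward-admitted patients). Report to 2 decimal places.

risk, ICU-admitted patients = 769/3769 = 0.2040
risk, ward-admitted patients = 189/3640 = 0.0519
RR = 0.2040 / 0.0519 = 3.93
odds, ICU-admitted patients = 769/3000 = 0.2563
odds, ward-admitted patients = 189/3451 = 0.0548
OR = 0.2563 / 0.0548 = 4.68

RR = 3.93; OR = 4.68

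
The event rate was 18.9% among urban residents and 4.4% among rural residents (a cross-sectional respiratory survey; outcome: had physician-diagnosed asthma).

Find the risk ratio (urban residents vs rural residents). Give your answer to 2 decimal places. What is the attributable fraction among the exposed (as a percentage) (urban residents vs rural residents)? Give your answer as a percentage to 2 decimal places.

RR = 4.30; AR% = 76.72%

RR = 0.18900 / 0.04400 = 4.30
AR% = (0.18900 − 0.04400) / 0.18900 = 0.7672 → 76.72%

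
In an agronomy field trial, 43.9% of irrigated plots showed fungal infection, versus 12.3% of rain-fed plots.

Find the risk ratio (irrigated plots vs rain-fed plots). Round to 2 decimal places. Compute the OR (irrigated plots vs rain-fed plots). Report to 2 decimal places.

RR = 0.4390 / 0.1230 = 3.57
odds, irrigated plots = 0.4390/0.5610 = 0.7825
odds, rain-fed plots = 0.1230/0.8770 = 0.1403
OR = 0.7825 / 0.1403 = 5.58

RR = 3.57; OR = 5.58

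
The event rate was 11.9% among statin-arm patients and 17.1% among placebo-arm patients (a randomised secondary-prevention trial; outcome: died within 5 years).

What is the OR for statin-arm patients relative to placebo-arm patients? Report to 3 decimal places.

0.655

odds, statin-arm patients = 0.1190/0.8810 = 0.1351
odds, placebo-arm patients = 0.1710/0.8290 = 0.2063
OR = 0.1351 / 0.2063 = 0.655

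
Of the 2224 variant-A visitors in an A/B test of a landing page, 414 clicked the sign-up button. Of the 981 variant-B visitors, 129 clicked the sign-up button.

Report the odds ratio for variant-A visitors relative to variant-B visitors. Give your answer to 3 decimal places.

OR = (414 × 852) / (1810 × 129) = 352728/233490 ≈ 1.511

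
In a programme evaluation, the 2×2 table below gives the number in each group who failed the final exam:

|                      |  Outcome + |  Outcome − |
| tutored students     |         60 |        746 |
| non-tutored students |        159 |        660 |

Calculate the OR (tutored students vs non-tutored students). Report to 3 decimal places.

OR = (60 × 660) / (746 × 159) = 39600/118614 ≈ 0.334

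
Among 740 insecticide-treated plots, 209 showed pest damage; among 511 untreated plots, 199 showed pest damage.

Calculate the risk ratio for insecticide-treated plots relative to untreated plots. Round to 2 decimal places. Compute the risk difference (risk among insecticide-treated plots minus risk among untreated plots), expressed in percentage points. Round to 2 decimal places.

risk, insecticide-treated plots = 209/740 = 0.2824
risk, untreated plots = 199/511 = 0.3894
RR = 0.2824 / 0.3894 = 0.73
risk difference = 0.2824 − 0.3894 = -0.1070 → -10.70 percentage points

RR = 0.73; RD = -10.70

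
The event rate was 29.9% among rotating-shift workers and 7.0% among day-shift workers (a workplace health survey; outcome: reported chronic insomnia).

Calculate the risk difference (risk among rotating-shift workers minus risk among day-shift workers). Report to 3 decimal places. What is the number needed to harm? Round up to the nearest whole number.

risk difference = 0.2990 − 0.0700 = 0.229
absolute risk difference = 0.229000
1 / 0.229000 = 4.367 → round up → 5

RD = 0.229; NNH = 5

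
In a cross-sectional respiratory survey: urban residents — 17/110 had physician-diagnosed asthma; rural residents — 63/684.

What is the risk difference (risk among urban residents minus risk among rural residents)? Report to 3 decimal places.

risk, urban residents = 17/110 = 0.1545
risk, rural residents = 63/684 = 0.0921
risk difference = 0.1545 − 0.0921 = 0.062

RD = 0.062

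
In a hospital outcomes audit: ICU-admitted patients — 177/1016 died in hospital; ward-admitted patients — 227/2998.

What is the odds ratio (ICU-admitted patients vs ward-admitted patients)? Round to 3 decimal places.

OR = (177 × 2771) / (839 × 227) = 490467/190453 ≈ 2.575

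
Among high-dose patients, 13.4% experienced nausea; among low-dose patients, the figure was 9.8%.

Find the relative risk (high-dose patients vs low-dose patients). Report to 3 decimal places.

RR = 0.1340 / 0.0980 = 1.367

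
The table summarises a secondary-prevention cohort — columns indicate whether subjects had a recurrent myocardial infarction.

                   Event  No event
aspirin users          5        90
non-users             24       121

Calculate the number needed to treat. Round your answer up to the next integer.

risk, aspirin users = 5/95 = 0.052632
risk, non-users = 24/145 = 0.165517
absolute risk difference = 0.112886
1 / 0.112886 = 8.858 → round up → 9

NNT ≈ 9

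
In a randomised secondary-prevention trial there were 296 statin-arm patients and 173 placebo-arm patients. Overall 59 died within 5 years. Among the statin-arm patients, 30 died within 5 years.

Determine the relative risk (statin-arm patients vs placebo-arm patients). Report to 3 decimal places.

RR ≈ 0.605

statin-arm patients without the outcome: 296 − 30 = 266
placebo-arm patients with the outcome: 59 − 30 = 29
placebo-arm patients without the outcome: 173 − 29 = 144
risk, statin-arm patients = 30/296 = 0.1014
risk, placebo-arm patients = 29/173 = 0.1676
RR = 0.1014 / 0.1676 = 0.605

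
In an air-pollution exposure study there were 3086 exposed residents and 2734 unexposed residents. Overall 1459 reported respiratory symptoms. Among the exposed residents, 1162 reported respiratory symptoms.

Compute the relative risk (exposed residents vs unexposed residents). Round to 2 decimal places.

RR: 3.47

exposed residents without the outcome: 3086 − 1162 = 1924
unexposed residents with the outcome: 1459 − 1162 = 297
unexposed residents without the outcome: 2734 − 297 = 2437
risk, exposed residents = 1162/3086 = 0.3765
risk, unexposed residents = 297/2734 = 0.1086
RR = 0.3765 / 0.1086 = 3.47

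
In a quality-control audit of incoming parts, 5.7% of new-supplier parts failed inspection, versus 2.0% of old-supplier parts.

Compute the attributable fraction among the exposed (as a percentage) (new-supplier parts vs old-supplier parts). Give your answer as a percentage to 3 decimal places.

AR% = (0.05700 − 0.02000) / 0.05700 = 0.6491 → 64.912%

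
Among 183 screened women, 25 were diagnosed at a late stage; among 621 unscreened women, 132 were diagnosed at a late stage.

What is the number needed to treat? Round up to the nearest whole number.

NNT ≈ 14

risk, screened women = 25/183 = 0.136612
risk, unscreened women = 132/621 = 0.212560
absolute risk difference = 0.075948
1 / 0.075948 = 13.167 → round up → 14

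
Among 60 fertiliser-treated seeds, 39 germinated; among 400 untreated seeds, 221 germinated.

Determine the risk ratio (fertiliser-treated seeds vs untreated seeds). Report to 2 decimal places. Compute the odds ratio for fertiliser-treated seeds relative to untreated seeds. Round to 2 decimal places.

RR = 1.18; OR = 1.50

risk, fertiliser-treated seeds = 39/60 = 0.6500
risk, untreated seeds = 221/400 = 0.5525
RR = 0.6500 / 0.5525 = 1.18
OR = (39 × 179) / (21 × 221) = 6981/4641 ≈ 1.50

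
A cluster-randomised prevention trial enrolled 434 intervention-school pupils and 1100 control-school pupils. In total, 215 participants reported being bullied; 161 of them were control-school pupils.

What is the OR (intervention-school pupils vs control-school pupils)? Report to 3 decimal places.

intervention-school pupils with the outcome: 215 − 161 = 54
intervention-school pupils without the outcome: 434 − 54 = 380
control-school pupils without the outcome: 1100 − 161 = 939
odds, intervention-school pupils = 54/380 = 0.1421
odds, control-school pupils = 161/939 = 0.1715
OR = 0.1421 / 0.1715 = 0.829

OR ≈ 0.829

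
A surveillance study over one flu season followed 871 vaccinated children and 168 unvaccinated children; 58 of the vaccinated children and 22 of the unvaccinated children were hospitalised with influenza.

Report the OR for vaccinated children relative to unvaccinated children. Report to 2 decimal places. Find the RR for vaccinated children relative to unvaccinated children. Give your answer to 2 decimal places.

odds, vaccinated children = 58/813 = 0.0713
odds, unvaccinated children = 22/146 = 0.1507
OR = 0.0713 / 0.1507 = 0.47
risk, vaccinated children = 58/871 = 0.0666
risk, unvaccinated children = 22/168 = 0.1310
RR = 0.0666 / 0.1310 = 0.51

OR = 0.47; RR = 0.51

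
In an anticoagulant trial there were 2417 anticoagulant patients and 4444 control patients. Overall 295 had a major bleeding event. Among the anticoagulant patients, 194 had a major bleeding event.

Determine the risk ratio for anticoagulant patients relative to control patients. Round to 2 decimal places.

RR ≈ 3.53

anticoagulant patients without the outcome: 2417 − 194 = 2223
control patients with the outcome: 295 − 194 = 101
control patients without the outcome: 4444 − 101 = 4343
risk, anticoagulant patients = 194/2417 = 0.08026
risk, control patients = 101/4444 = 0.02273
RR = 0.08026 / 0.02273 = 3.53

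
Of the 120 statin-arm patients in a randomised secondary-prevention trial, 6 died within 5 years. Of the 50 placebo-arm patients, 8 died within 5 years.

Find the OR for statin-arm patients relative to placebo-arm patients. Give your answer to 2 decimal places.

OR = (6 × 42) / (114 × 8) = 252/912 ≈ 0.28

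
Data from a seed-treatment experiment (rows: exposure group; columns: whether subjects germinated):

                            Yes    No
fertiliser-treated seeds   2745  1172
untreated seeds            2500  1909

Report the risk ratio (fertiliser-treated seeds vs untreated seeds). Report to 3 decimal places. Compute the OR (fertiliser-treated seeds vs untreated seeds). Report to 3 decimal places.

risk, fertiliser-treated seeds = 2745/3917 = 0.7008
risk, untreated seeds = 2500/4409 = 0.5670
RR = 0.7008 / 0.5670 = 1.236
OR = (2745 × 1909) / (1172 × 2500) = 5240205/2930000 ≈ 1.788

RR = 1.236; OR = 1.788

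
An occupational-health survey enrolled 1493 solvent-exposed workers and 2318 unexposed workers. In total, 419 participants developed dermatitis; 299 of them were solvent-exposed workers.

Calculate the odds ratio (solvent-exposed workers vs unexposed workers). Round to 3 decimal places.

OR: 4.587

solvent-exposed workers without the outcome: 1493 − 299 = 1194
unexposed workers with the outcome: 419 − 299 = 120
unexposed workers without the outcome: 2318 − 120 = 2198
OR = (299 × 2198) / (1194 × 120) = 657202/143280 ≈ 4.587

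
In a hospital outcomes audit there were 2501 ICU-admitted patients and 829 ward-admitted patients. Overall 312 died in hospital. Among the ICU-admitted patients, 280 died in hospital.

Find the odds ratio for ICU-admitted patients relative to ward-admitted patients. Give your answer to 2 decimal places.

OR: 3.14

ICU-admitted patients without the outcome: 2501 − 280 = 2221
ward-admitted patients with the outcome: 312 − 280 = 32
ward-admitted patients without the outcome: 829 − 32 = 797
OR = (280 × 797) / (2221 × 32) = 223160/71072 ≈ 3.14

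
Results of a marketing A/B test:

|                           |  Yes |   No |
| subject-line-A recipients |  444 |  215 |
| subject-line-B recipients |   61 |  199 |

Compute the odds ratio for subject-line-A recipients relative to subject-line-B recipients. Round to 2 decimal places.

OR = (444 × 199) / (215 × 61) = 88356/13115 ≈ 6.74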